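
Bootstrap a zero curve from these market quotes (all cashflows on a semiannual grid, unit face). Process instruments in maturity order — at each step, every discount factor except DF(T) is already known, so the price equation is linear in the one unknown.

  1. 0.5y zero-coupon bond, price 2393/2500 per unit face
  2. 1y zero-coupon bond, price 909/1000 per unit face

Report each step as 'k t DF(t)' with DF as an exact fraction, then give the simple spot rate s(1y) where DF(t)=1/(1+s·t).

1 1/2 2393/2500
2 1 909/1000
s(1y) = (1/(909/1000) − 1)/(1) = 91/909 ≈ 10.0110%

step 1 [0.5y] zero: DF = P = 2393/2500 ≈ 0.957200
step 2 [1y] zero: DF = P = 909/1000 ≈ 0.909000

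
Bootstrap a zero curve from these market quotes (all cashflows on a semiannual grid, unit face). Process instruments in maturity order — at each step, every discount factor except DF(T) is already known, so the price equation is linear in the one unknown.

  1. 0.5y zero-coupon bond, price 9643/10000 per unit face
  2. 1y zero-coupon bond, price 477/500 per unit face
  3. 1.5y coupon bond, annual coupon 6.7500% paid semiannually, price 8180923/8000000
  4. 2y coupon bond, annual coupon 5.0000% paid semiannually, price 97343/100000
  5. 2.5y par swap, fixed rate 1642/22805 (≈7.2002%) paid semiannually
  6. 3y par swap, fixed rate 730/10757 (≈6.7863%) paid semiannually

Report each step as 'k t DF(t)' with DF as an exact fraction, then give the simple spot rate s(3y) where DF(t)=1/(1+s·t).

step 1 [0.5y] zero: DF = P = 9643/10000 ≈ 0.964300
step 2 [1y] zero: DF = P = 477/500 ≈ 0.954000
step 3 [1.5y] bond c/2=27/800: DF=(8180923/8000000 − 27/800·(0.964300+0.954000))/(1+27/800) = 4633/5000 ≈ 0.926600
step 4 [2y] bond c/2=1/40: DF=(97343/100000 − 1/40·(0.964300+0.954000+0.926600))/(1+1/40) = 8803/10000 ≈ 0.880300
step 5 [2.5y] swap r/2=821/22805: DF=(1 − 821/22805·(0.964300+0.954000+0.926600+0.880300))/(1+821/22805) = 4179/5000 ≈ 0.835800
step 6 [3y] swap r/2=365/10757: DF=(1 − 365/10757·(0.964300+0.954000+0.926600+0.880300+0.835800))/(1+365/10757) = 327/400 ≈ 0.817500

1 1/2 9643/10000
2 1 477/500
3 3/2 4633/5000
4 2 8803/10000
5 5/2 4179/5000
6 3 327/400
s(3y) = (1/(327/400) − 1)/(3) = 73/981 ≈ 7.4414%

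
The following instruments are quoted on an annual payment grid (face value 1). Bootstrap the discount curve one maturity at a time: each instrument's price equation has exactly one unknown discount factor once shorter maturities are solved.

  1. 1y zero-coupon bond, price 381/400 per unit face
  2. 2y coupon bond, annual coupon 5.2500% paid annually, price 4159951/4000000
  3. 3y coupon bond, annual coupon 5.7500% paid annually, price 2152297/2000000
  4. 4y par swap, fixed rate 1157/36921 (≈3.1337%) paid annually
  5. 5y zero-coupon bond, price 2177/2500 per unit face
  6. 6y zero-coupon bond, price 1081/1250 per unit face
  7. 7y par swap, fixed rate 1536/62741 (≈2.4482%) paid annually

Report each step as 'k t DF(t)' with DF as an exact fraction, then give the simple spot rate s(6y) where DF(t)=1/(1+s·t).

step 1 [1y] zero: DF = P = 381/400 ≈ 0.952500
step 2 [2y] bond c/1=21/400: DF=(4159951/4000000 − 21/400·(0.952500))/(1+21/400) = 4703/5000 ≈ 0.940600
step 3 [3y] bond c/1=23/400: DF=(2152297/2000000 − 23/400·(0.952500+0.940600))/(1+23/400) = 9147/10000 ≈ 0.914700
step 4 [4y] swap r/1=1157/36921: DF=(1 − 1157/36921·(0.952500+0.940600+0.914700))/(1+1157/36921) = 8843/10000 ≈ 0.884300
step 5 [5y] zero: DF = P = 2177/2500 ≈ 0.870800
step 6 [6y] zero: DF = P = 1081/1250 ≈ 0.864800
step 7 [7y] swap r/1=1536/62741: DF=(1 − 1536/62741·(0.952500+0.940600+0.914700+0.884300+0.870800+0.864800))/(1+1536/62741) = 529/625 ≈ 0.846400

1 1 381/400
2 2 4703/5000
3 3 9147/10000
4 4 8843/10000
5 5 2177/2500
6 6 1081/1250
7 7 529/625
s(6y) = (1/(1081/1250) − 1)/(6) = 169/6486 ≈ 2.6056%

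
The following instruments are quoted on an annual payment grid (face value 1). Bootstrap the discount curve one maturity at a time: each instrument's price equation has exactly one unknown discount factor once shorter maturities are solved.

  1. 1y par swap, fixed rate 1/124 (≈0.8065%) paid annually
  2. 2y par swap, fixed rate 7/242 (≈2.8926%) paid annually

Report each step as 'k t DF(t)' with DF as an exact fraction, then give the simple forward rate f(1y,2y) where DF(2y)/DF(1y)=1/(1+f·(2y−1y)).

step 1 [1y] swap r/1=1/124: DF=(1 − 1/124·(0))/(1+1/124) = 124/125 ≈ 0.992000
step 2 [2y] swap r/1=7/242: DF=(1 − 7/242·(0.992000))/(1+7/242) = 118/125 ≈ 0.944000

1 1 124/125
2 2 118/125
f(1y,2y) = ((124/125)/(118/125) − 1)/(1) = 3/59 ≈ 5.0847%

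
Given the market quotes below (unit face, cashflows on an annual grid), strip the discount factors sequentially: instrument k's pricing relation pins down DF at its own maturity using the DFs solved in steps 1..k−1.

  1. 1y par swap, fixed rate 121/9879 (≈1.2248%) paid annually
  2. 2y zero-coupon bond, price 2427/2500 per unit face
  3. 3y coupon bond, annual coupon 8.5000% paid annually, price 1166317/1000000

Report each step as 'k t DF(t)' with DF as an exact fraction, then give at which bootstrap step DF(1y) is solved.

1 1 9879/10000
2 2 2427/2500
3 3 1843/2000
DF(1y) is solved at step 1

step 1 [1y] swap r/1=121/9879: DF=(1 − 121/9879·(0))/(1+121/9879) = 9879/10000 ≈ 0.987900
step 2 [2y] zero: DF = P = 2427/2500 ≈ 0.970800
step 3 [3y] bond c/1=17/200: DF=(1166317/1000000 − 17/200·(0.987900+0.970800))/(1+17/200) = 1843/2000 ≈ 0.921500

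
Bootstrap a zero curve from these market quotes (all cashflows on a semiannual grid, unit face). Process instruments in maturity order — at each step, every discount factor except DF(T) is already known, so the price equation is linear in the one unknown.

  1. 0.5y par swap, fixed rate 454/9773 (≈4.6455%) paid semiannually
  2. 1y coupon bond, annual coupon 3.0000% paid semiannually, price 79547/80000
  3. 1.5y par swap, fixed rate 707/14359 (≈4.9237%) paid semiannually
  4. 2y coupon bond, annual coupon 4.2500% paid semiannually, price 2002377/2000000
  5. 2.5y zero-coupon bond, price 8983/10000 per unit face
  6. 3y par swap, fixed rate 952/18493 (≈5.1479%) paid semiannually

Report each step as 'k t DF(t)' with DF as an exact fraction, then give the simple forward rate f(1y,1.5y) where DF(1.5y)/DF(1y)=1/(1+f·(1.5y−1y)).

1 1/2 9773/10000
2 1 2413/2500
3 3/2 9293/10000
4 2 4603/5000
5 5/2 8983/10000
6 3 2143/2500
f(1y,1.5y) = ((2413/2500)/(9293/10000) − 1)/(1/2) = 718/9293 ≈ 7.7262%

step 1 [0.5y] swap r/2=227/9773: DF=(1 − 227/9773·(0))/(1+227/9773) = 9773/10000 ≈ 0.977300
step 2 [1y] bond c/2=3/200: DF=(79547/80000 − 3/200·(0.977300))/(1+3/200) = 2413/2500 ≈ 0.965200
step 3 [1.5y] swap r/2=707/28718: DF=(1 − 707/28718·(0.977300+0.965200))/(1+707/28718) = 9293/10000 ≈ 0.929300
step 4 [2y] bond c/2=17/800: DF=(2002377/2000000 − 17/800·(0.977300+0.965200+0.929300))/(1+17/800) = 4603/5000 ≈ 0.920600
step 5 [2.5y] zero: DF = P = 8983/10000 ≈ 0.898300
step 6 [3y] swap r/2=476/18493: DF=(1 − 476/18493·(0.977300+0.965200+0.929300+0.920600+0.898300))/(1+476/18493) = 2143/2500 ≈ 0.857200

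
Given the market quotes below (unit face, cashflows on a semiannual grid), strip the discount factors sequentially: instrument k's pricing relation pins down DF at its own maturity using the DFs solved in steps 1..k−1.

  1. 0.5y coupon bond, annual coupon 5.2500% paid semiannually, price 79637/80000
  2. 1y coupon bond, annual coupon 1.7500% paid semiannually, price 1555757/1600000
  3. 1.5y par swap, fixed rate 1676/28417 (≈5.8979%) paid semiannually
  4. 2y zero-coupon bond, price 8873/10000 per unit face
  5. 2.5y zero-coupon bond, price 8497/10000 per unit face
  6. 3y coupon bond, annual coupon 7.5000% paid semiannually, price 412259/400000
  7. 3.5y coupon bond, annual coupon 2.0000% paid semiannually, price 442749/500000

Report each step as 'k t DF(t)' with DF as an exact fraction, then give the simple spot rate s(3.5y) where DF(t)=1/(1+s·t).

step 1 [0.5y] bond c/2=21/800: DF=(79637/80000 − 21/800·(0))/(1+21/800) = 97/100 ≈ 0.970000
step 2 [1y] bond c/2=7/800: DF=(1555757/1600000 − 7/800·(0.970000))/(1+7/800) = 1911/2000 ≈ 0.955500
step 3 [1.5y] swap r/2=838/28417: DF=(1 − 838/28417·(0.970000+0.955500))/(1+838/28417) = 4581/5000 ≈ 0.916200
step 4 [2y] zero: DF = P = 8873/10000 ≈ 0.887300
step 5 [2.5y] zero: DF = P = 8497/10000 ≈ 0.849700
step 6 [3y] bond c/2=3/80: DF=(412259/400000 − 3/80·(0.970000+0.955500+0.916200+0.887300+0.849700))/(1+3/80) = 8279/10000 ≈ 0.827900
step 7 [3.5y] bond c/2=1/100: DF=(442749/500000 − 1/100·(0.970000+0.955500+0.916200+0.887300+0.849700+0.827900))/(1+1/100) = 1029/1250 ≈ 0.823200

1 1/2 97/100
2 1 1911/2000
3 3/2 4581/5000
4 2 8873/10000
5 5/2 8497/10000
6 3 8279/10000
7 7/2 1029/1250
s(3.5y) = (1/(1029/1250) − 1)/(7/2) = 442/7203 ≈ 6.1363%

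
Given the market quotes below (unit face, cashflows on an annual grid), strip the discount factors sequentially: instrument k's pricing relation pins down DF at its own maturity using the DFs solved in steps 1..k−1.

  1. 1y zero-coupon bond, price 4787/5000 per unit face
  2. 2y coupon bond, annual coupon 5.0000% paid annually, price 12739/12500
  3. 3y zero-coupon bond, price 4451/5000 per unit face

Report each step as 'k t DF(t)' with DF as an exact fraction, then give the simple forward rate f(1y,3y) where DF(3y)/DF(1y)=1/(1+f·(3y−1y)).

1 1 4787/5000
2 2 37/40
3 3 4451/5000
f(1y,3y) = ((4787/5000)/(4451/5000) − 1)/(2) = 168/4451 ≈ 3.7744%

step 1 [1y] zero: DF = P = 4787/5000 ≈ 0.957400
step 2 [2y] bond c/1=1/20: DF=(12739/12500 − 1/20·(0.957400))/(1+1/20) = 37/40 ≈ 0.925000
step 3 [3y] zero: DF = P = 4451/5000 ≈ 0.890200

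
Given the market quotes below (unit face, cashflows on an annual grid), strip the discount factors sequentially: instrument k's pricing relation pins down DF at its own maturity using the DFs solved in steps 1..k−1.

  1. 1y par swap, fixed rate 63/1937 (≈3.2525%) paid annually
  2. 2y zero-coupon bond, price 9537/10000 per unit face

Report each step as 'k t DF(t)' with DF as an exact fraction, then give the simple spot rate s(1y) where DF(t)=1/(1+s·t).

step 1 [1y] swap r/1=63/1937: DF=(1 − 63/1937·(0))/(1+63/1937) = 1937/2000 ≈ 0.968500
step 2 [2y] zero: DF = P = 9537/10000 ≈ 0.953700

1 1 1937/2000
2 2 9537/10000
s(1y) = (1/(1937/2000) − 1)/(1) = 63/1937 ≈ 3.2525%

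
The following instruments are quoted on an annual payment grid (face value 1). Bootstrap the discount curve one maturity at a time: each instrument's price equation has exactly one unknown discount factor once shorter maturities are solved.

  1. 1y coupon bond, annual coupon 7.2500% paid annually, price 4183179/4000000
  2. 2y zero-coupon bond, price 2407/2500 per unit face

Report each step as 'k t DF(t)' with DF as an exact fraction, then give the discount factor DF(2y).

step 1 [1y] bond c/1=29/400: DF=(4183179/4000000 − 29/400·(0))/(1+29/400) = 9751/10000 ≈ 0.975100
step 2 [2y] zero: DF = P = 2407/2500 ≈ 0.962800

1 1 9751/10000
2 2 2407/2500
DF(2y) = 2407/2500 ≈ 0.962800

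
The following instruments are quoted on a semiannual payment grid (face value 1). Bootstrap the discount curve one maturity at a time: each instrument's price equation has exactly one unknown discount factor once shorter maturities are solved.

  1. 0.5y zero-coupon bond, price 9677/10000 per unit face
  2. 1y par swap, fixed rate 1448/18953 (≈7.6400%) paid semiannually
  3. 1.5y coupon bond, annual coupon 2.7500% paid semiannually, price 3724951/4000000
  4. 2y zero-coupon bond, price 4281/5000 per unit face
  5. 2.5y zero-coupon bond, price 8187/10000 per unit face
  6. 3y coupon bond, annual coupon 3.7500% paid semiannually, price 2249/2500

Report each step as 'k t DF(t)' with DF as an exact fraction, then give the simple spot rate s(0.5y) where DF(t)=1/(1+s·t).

step 1 [0.5y] zero: DF = P = 9677/10000 ≈ 0.967700
step 2 [1y] swap r/2=724/18953: DF=(1 − 724/18953·(0.967700))/(1+724/18953) = 2319/2500 ≈ 0.927600
step 3 [1.5y] bond c/2=11/800: DF=(3724951/4000000 − 11/800·(0.967700+0.927600))/(1+11/800) = 8929/10000 ≈ 0.892900
step 4 [2y] zero: DF = P = 4281/5000 ≈ 0.856200
step 5 [2.5y] zero: DF = P = 8187/10000 ≈ 0.818700
step 6 [3y] bond c/2=3/160: DF=(2249/2500 − 3/160·(0.967700+0.927600+0.892900+0.856200+0.818700))/(1+3/160) = 8009/10000 ≈ 0.800900

1 1/2 9677/10000
2 1 2319/2500
3 3/2 8929/10000
4 2 4281/5000
5 5/2 8187/10000
6 3 8009/10000
s(0.5y) = (1/(9677/10000) − 1)/(1/2) = 646/9677 ≈ 6.6756%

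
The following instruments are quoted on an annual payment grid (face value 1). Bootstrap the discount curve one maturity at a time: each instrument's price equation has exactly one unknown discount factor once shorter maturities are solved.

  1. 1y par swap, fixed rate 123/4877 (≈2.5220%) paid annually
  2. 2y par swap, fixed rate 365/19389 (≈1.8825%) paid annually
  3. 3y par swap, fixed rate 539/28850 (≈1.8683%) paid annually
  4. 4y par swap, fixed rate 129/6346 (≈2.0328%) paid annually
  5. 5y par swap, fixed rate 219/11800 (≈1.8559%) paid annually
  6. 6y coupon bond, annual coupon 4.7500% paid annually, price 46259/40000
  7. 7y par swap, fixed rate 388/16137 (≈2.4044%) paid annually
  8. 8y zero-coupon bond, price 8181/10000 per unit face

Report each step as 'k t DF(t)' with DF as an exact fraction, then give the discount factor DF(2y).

1 1 4877/5000
2 2 1927/2000
3 3 9461/10000
4 4 4613/5000
5 5 2281/2500
6 6 89/100
7 7 528/625
8 8 8181/10000
DF(2y) = 1927/2000 ≈ 0.963500

step 1 [1y] swap r/1=123/4877: DF=(1 − 123/4877·(0))/(1+123/4877) = 4877/5000 ≈ 0.975400
step 2 [2y] swap r/1=365/19389: DF=(1 − 365/19389·(0.975400))/(1+365/19389) = 1927/2000 ≈ 0.963500
step 3 [3y] swap r/1=539/28850: DF=(1 − 539/28850·(0.975400+0.963500))/(1+539/28850) = 9461/10000 ≈ 0.946100
step 4 [4y] swap r/1=129/6346: DF=(1 − 129/6346·(0.975400+0.963500+0.946100))/(1+129/6346) = 4613/5000 ≈ 0.922600
step 5 [5y] swap r/1=219/11800: DF=(1 − 219/11800·(0.975400+0.963500+0.946100+0.922600))/(1+219/11800) = 2281/2500 ≈ 0.912400
step 6 [6y] bond c/1=19/400: DF=(46259/40000 − 19/400·(0.975400+0.963500+0.946100+0.922600+0.912400))/(1+19/400) = 89/100 ≈ 0.890000
step 7 [7y] swap r/1=388/16137: DF=(1 − 388/16137·(0.975400+0.963500+0.946100+0.922600+0.912400+0.890000))/(1+388/16137) = 528/625 ≈ 0.844800
step 8 [8y] zero: DF = P = 8181/10000 ≈ 0.818100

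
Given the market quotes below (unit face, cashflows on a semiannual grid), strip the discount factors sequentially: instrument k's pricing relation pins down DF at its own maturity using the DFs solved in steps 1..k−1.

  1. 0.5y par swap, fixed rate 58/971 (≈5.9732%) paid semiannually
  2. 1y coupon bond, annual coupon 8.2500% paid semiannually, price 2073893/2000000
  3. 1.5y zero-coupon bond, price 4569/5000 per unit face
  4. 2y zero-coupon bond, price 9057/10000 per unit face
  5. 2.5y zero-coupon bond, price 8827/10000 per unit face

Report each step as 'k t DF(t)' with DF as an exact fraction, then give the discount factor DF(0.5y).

step 1 [0.5y] swap r/2=29/971: DF=(1 − 29/971·(0))/(1+29/971) = 971/1000 ≈ 0.971000
step 2 [1y] bond c/2=33/800: DF=(2073893/2000000 − 33/800·(0.971000))/(1+33/800) = 4787/5000 ≈ 0.957400
step 3 [1.5y] zero: DF = P = 4569/5000 ≈ 0.913800
step 4 [2y] zero: DF = P = 9057/10000 ≈ 0.905700
step 5 [2.5y] zero: DF = P = 8827/10000 ≈ 0.882700

1 1/2 971/1000
2 1 4787/5000
3 3/2 4569/5000
4 2 9057/10000
5 5/2 8827/10000
DF(0.5y) = 971/1000 ≈ 0.971000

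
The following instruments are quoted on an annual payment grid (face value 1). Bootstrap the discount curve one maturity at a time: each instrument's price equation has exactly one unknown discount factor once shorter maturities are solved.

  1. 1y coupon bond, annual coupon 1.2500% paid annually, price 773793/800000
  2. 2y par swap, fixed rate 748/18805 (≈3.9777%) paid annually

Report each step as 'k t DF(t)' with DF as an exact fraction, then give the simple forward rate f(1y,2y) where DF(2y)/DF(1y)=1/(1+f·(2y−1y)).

1 1 9553/10000
2 2 2313/2500
f(1y,2y) = ((9553/10000)/(2313/2500) − 1)/(1) = 301/9252 ≈ 3.2534%

step 1 [1y] bond c/1=1/80: DF=(773793/800000 − 1/80·(0))/(1+1/80) = 9553/10000 ≈ 0.955300
step 2 [2y] swap r/1=748/18805: DF=(1 − 748/18805·(0.955300))/(1+748/18805) = 2313/2500 ≈ 0.925200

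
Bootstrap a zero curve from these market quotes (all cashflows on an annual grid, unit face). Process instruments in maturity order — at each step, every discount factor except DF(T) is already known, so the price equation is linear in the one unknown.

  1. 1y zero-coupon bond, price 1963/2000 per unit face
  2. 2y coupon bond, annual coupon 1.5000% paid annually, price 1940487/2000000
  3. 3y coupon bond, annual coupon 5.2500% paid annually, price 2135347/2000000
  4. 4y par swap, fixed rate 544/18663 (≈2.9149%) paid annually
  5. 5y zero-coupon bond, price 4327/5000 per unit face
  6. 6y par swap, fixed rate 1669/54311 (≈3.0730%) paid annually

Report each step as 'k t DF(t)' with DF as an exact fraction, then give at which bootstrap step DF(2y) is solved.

step 1 [1y] zero: DF = P = 1963/2000 ≈ 0.981500
step 2 [2y] bond c/1=3/200: DF=(1940487/2000000 − 3/200·(0.981500))/(1+3/200) = 4707/5000 ≈ 0.941400
step 3 [3y] bond c/1=21/400: DF=(2135347/2000000 − 21/400·(0.981500+0.941400))/(1+21/400) = 1837/2000 ≈ 0.918500
step 4 [4y] swap r/1=544/18663: DF=(1 − 544/18663·(0.981500+0.941400+0.918500))/(1+544/18663) = 557/625 ≈ 0.891200
step 5 [5y] zero: DF = P = 4327/5000 ≈ 0.865400
step 6 [6y] swap r/1=1669/54311: DF=(1 − 1669/54311·(0.981500+0.941400+0.918500+0.891200+0.865400))/(1+1669/54311) = 8331/10000 ≈ 0.833100

1 1 1963/2000
2 2 4707/5000
3 3 1837/2000
4 4 557/625
5 5 4327/5000
6 6 8331/10000
DF(2y) is solved at step 2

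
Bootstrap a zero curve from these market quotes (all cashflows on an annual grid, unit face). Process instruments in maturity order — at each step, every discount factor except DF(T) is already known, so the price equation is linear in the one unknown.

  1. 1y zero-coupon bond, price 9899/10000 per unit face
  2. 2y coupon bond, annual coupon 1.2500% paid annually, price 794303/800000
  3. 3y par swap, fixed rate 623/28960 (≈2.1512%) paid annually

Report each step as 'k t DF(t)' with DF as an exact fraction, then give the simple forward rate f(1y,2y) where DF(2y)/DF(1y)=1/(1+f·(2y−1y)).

step 1 [1y] zero: DF = P = 9899/10000 ≈ 0.989900
step 2 [2y] bond c/1=1/80: DF=(794303/800000 − 1/80·(0.989900))/(1+1/80) = 2421/2500 ≈ 0.968400
step 3 [3y] swap r/1=623/28960: DF=(1 − 623/28960·(0.989900+0.968400))/(1+623/28960) = 9377/10000 ≈ 0.937700

1 1 9899/10000
2 2 2421/2500
3 3 9377/10000
f(1y,2y) = ((9899/10000)/(2421/2500) − 1)/(1) = 215/9684 ≈ 2.2202%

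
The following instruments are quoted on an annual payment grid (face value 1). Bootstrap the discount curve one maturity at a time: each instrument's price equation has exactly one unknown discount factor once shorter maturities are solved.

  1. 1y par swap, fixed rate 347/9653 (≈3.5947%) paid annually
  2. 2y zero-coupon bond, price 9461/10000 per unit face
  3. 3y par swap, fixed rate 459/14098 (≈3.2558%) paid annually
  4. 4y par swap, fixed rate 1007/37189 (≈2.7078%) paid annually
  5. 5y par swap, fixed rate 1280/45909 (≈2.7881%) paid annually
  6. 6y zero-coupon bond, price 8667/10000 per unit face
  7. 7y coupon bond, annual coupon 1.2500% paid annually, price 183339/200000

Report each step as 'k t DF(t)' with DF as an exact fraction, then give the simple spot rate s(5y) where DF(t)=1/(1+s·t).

1 1 9653/10000
2 2 9461/10000
3 3 4541/5000
4 4 8993/10000
5 5 109/125
6 6 8667/10000
7 7 419/500
s(5y) = (1/(109/125) − 1)/(5) = 16/545 ≈ 2.9358%

step 1 [1y] swap r/1=347/9653: DF=(1 − 347/9653·(0))/(1+347/9653) = 9653/10000 ≈ 0.965300
step 2 [2y] zero: DF = P = 9461/10000 ≈ 0.946100
step 3 [3y] swap r/1=459/14098: DF=(1 − 459/14098·(0.965300+0.946100))/(1+459/14098) = 4541/5000 ≈ 0.908200
step 4 [4y] swap r/1=1007/37189: DF=(1 − 1007/37189·(0.965300+0.946100+0.908200))/(1+1007/37189) = 8993/10000 ≈ 0.899300
step 5 [5y] swap r/1=1280/45909: DF=(1 − 1280/45909·(0.965300+0.946100+0.908200+0.899300))/(1+1280/45909) = 109/125 ≈ 0.872000
step 6 [6y] zero: DF = P = 8667/10000 ≈ 0.866700
step 7 [7y] bond c/1=1/80: DF=(183339/200000 − 1/80·(0.965300+0.946100+0.908200+0.899300+0.872000+0.866700))/(1+1/80) = 419/500 ≈ 0.838000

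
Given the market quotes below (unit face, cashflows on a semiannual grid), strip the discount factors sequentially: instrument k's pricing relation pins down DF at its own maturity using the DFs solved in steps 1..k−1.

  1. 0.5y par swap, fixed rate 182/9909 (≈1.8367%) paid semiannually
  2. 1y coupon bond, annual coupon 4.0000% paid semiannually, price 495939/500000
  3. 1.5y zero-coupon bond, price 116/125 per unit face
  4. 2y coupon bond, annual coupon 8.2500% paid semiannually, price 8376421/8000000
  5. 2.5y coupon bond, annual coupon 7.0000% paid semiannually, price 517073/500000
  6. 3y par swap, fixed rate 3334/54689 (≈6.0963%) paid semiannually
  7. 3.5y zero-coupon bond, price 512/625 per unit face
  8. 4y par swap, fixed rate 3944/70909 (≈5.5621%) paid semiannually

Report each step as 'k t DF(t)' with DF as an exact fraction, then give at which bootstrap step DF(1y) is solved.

1 1/2 9909/10000
2 1 953/1000
3 3/2 116/125
4 2 4459/5000
5 5/2 8719/10000
6 3 8333/10000
7 7/2 512/625
8 4 2007/2500
DF(1y) is solved at step 2

step 1 [0.5y] swap r/2=91/9909: DF=(1 − 91/9909·(0))/(1+91/9909) = 9909/10000 ≈ 0.990900
step 2 [1y] bond c/2=1/50: DF=(495939/500000 − 1/50·(0.990900))/(1+1/50) = 953/1000 ≈ 0.953000
step 3 [1.5y] zero: DF = P = 116/125 ≈ 0.928000
step 4 [2y] bond c/2=33/800: DF=(8376421/8000000 − 33/800·(0.990900+0.953000+0.928000))/(1+33/800) = 4459/5000 ≈ 0.891800
step 5 [2.5y] bond c/2=7/200: DF=(517073/500000 − 7/200·(0.990900+0.953000+0.928000+0.891800))/(1+7/200) = 8719/10000 ≈ 0.871900
step 6 [3y] swap r/2=1667/54689: DF=(1 − 1667/54689·(0.990900+0.953000+0.928000+0.891800+0.871900))/(1+1667/54689) = 8333/10000 ≈ 0.833300
step 7 [3.5y] zero: DF = P = 512/625 ≈ 0.819200
step 8 [4y] swap r/2=1972/70909: DF=(1 − 1972/70909·(0.990900+0.953000+0.928000+0.891800+0.871900+0.833300+0.819200))/(1+1972/70909) = 2007/2500 ≈ 0.802800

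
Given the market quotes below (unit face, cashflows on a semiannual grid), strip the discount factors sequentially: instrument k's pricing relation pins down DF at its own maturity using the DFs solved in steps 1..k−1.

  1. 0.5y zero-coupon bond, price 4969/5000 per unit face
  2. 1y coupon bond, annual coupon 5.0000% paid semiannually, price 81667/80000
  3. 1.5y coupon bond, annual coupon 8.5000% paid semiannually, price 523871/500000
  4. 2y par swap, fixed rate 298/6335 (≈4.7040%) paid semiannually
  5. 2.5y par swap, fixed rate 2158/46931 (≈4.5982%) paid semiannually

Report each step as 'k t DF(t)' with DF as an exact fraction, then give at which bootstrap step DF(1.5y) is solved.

1 1/2 4969/5000
2 1 9717/10000
3 3/2 9249/10000
4 2 4553/5000
5 5/2 8921/10000
DF(1.5y) is solved at step 3

step 1 [0.5y] zero: DF = P = 4969/5000 ≈ 0.993800
step 2 [1y] bond c/2=1/40: DF=(81667/80000 − 1/40·(0.993800))/(1+1/40) = 9717/10000 ≈ 0.971700
step 3 [1.5y] bond c/2=17/400: DF=(523871/500000 − 17/400·(0.993800+0.971700))/(1+17/400) = 9249/10000 ≈ 0.924900
step 4 [2y] swap r/2=149/6335: DF=(1 − 149/6335·(0.993800+0.971700+0.924900))/(1+149/6335) = 4553/5000 ≈ 0.910600
step 5 [2.5y] swap r/2=1079/46931: DF=(1 − 1079/46931·(0.993800+0.971700+0.924900+0.910600))/(1+1079/46931) = 8921/10000 ≈ 0.892100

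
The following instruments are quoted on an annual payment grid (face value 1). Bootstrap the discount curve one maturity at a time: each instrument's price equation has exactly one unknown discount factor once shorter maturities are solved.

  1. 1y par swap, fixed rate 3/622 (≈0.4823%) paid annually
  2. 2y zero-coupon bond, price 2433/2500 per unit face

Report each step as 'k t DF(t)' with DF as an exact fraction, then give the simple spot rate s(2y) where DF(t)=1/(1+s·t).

step 1 [1y] swap r/1=3/622: DF=(1 − 3/622·(0))/(1+3/622) = 622/625 ≈ 0.995200
step 2 [2y] zero: DF = P = 2433/2500 ≈ 0.973200

1 1 622/625
2 2 2433/2500
s(2y) = (1/(2433/2500) − 1)/(2) = 67/4866 ≈ 1.3769%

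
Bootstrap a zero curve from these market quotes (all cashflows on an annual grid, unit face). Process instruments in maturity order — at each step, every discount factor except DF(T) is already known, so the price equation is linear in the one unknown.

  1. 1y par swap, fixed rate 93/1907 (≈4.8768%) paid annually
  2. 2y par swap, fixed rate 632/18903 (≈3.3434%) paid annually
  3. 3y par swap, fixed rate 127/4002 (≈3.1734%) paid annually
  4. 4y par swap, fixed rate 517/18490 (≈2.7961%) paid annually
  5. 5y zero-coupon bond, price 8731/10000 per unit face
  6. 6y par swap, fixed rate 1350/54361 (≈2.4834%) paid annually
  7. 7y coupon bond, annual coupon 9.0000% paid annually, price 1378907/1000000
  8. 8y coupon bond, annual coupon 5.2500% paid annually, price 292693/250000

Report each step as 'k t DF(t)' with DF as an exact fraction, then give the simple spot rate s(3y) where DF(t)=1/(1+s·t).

1 1 1907/2000
2 2 1171/1250
3 3 9111/10000
4 4 4483/5000
5 5 8731/10000
6 6 173/200
7 7 4081/5000
8 8 1601/2000
s(3y) = (1/(9111/10000) − 1)/(3) = 889/27333 ≈ 3.2525%

step 1 [1y] swap r/1=93/1907: DF=(1 − 93/1907·(0))/(1+93/1907) = 1907/2000 ≈ 0.953500
step 2 [2y] swap r/1=632/18903: DF=(1 − 632/18903·(0.953500))/(1+632/18903) = 1171/1250 ≈ 0.936800
step 3 [3y] swap r/1=127/4002: DF=(1 − 127/4002·(0.953500+0.936800))/(1+127/4002) = 9111/10000 ≈ 0.911100
step 4 [4y] swap r/1=517/18490: DF=(1 − 517/18490·(0.953500+0.936800+0.911100))/(1+517/18490) = 4483/5000 ≈ 0.896600
step 5 [5y] zero: DF = P = 8731/10000 ≈ 0.873100
step 6 [6y] swap r/1=1350/54361: DF=(1 − 1350/54361·(0.953500+0.936800+0.911100+0.896600+0.873100))/(1+1350/54361) = 173/200 ≈ 0.865000
step 7 [7y] bond c/1=9/100: DF=(1378907/1000000 − 9/100·(0.953500+0.936800+0.911100+0.896600+0.873100+0.865000))/(1+9/100) = 4081/5000 ≈ 0.816200
step 8 [8y] bond c/1=21/400: DF=(292693/250000 − 21/400·(0.953500+0.936800+0.911100+0.896600+0.873100+0.865000+0.816200))/(1+21/400) = 1601/2000 ≈ 0.800500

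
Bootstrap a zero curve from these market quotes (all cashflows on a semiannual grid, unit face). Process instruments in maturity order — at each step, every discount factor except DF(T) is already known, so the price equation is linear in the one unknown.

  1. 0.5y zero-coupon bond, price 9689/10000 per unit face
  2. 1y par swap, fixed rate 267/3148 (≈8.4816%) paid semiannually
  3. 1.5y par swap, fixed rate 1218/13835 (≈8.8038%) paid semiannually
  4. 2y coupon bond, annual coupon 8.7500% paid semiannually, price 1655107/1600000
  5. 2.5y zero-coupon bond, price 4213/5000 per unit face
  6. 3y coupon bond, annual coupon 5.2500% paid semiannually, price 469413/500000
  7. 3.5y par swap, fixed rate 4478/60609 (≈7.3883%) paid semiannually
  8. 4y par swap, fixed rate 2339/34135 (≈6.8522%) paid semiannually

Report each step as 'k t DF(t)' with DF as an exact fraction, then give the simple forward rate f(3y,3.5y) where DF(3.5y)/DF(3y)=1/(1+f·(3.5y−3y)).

1 1/2 9689/10000
2 1 9199/10000
3 3/2 4391/5000
4 2 8751/10000
5 5/2 4213/5000
6 3 8001/10000
7 7/2 7761/10000
8 4 7661/10000
f(3y,3.5y) = ((8001/10000)/(7761/10000) − 1)/(1/2) = 160/2587 ≈ 6.1848%

step 1 [0.5y] zero: DF = P = 9689/10000 ≈ 0.968900
step 2 [1y] swap r/2=267/6296: DF=(1 − 267/6296·(0.968900))/(1+267/6296) = 9199/10000 ≈ 0.919900
step 3 [1.5y] swap r/2=609/13835: DF=(1 − 609/13835·(0.968900+0.919900))/(1+609/13835) = 4391/5000 ≈ 0.878200
step 4 [2y] bond c/2=7/160: DF=(1655107/1600000 − 7/160·(0.968900+0.919900+0.878200))/(1+7/160) = 8751/10000 ≈ 0.875100
step 5 [2.5y] zero: DF = P = 4213/5000 ≈ 0.842600
step 6 [3y] bond c/2=21/800: DF=(469413/500000 − 21/800·(0.968900+0.919900+0.878200+0.875100+0.842600))/(1+21/800) = 8001/10000 ≈ 0.800100
step 7 [3.5y] swap r/2=2239/60609: DF=(1 − 2239/60609·(0.968900+0.919900+0.878200+0.875100+0.842600+0.800100))/(1+2239/60609) = 7761/10000 ≈ 0.776100
step 8 [4y] swap r/2=2339/68270: DF=(1 − 2339/68270·(0.968900+0.919900+0.878200+0.875100+0.842600+0.800100+0.776100))/(1+2339/68270) = 7661/10000 ≈ 0.766100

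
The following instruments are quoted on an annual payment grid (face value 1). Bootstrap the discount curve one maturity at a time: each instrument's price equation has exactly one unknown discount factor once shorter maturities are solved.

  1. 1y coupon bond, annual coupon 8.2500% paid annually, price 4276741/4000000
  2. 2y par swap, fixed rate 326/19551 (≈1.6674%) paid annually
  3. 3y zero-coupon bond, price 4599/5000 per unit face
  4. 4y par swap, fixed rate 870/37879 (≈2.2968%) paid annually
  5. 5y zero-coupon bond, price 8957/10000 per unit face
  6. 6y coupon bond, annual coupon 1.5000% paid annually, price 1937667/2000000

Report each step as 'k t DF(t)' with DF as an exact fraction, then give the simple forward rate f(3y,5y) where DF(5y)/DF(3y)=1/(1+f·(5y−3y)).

step 1 [1y] bond c/1=33/400: DF=(4276741/4000000 − 33/400·(0))/(1+33/400) = 9877/10000 ≈ 0.987700
step 2 [2y] swap r/1=326/19551: DF=(1 − 326/19551·(0.987700))/(1+326/19551) = 4837/5000 ≈ 0.967400
step 3 [3y] zero: DF = P = 4599/5000 ≈ 0.919800
step 4 [4y] swap r/1=870/37879: DF=(1 − 870/37879·(0.987700+0.967400+0.919800))/(1+870/37879) = 913/1000 ≈ 0.913000
step 5 [5y] zero: DF = P = 8957/10000 ≈ 0.895700
step 6 [6y] bond c/1=3/200: DF=(1937667/2000000 − 3/200·(0.987700+0.967400+0.919800+0.913000+0.895700))/(1+3/200) = 8853/10000 ≈ 0.885300

1 1 9877/10000
2 2 4837/5000
3 3 4599/5000
4 4 913/1000
5 5 8957/10000
6 6 8853/10000
f(3y,5y) = ((4599/5000)/(8957/10000) − 1)/(2) = 241/17914 ≈ 1.3453%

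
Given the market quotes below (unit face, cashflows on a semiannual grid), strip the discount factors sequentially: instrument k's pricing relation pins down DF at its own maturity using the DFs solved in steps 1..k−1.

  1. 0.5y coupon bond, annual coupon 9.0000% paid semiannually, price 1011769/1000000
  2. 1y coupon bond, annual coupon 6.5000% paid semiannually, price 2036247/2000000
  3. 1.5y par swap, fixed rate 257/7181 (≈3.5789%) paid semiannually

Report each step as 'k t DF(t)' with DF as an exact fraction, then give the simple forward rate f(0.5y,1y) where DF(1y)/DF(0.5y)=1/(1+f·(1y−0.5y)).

1 1/2 4841/5000
2 1 2389/2500
3 3/2 4743/5000
f(0.5y,1y) = ((4841/5000)/(2389/2500) − 1)/(1/2) = 63/2389 ≈ 2.6371%

step 1 [0.5y] bond c/2=9/200: DF=(1011769/1000000 − 9/200·(0))/(1+9/200) = 4841/5000 ≈ 0.968200
step 2 [1y] bond c/2=13/400: DF=(2036247/2000000 − 13/400·(0.968200))/(1+13/400) = 2389/2500 ≈ 0.955600
step 3 [1.5y] swap r/2=257/14362: DF=(1 − 257/14362·(0.968200+0.955600))/(1+257/14362) = 4743/5000 ≈ 0.948600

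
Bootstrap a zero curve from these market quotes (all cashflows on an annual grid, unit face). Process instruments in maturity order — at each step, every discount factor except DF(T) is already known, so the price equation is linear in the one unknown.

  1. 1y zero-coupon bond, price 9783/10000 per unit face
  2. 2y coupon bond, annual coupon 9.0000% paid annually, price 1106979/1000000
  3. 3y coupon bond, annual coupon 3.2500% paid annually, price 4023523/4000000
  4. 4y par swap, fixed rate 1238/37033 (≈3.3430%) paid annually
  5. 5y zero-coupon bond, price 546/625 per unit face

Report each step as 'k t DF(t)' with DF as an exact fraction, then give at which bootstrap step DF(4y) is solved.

step 1 [1y] zero: DF = P = 9783/10000 ≈ 0.978300
step 2 [2y] bond c/1=9/100: DF=(1106979/1000000 − 9/100·(0.978300))/(1+9/100) = 2337/2500 ≈ 0.934800
step 3 [3y] bond c/1=13/400: DF=(4023523/4000000 − 13/400·(0.978300+0.934800))/(1+13/400) = 457/500 ≈ 0.914000
step 4 [4y] swap r/1=1238/37033: DF=(1 − 1238/37033·(0.978300+0.934800+0.914000))/(1+1238/37033) = 4381/5000 ≈ 0.876200
step 5 [5y] zero: DF = P = 546/625 ≈ 0.873600

1 1 9783/10000
2 2 2337/2500
3 3 457/500
4 4 4381/5000
5 5 546/625
DF(4y) is solved at step 4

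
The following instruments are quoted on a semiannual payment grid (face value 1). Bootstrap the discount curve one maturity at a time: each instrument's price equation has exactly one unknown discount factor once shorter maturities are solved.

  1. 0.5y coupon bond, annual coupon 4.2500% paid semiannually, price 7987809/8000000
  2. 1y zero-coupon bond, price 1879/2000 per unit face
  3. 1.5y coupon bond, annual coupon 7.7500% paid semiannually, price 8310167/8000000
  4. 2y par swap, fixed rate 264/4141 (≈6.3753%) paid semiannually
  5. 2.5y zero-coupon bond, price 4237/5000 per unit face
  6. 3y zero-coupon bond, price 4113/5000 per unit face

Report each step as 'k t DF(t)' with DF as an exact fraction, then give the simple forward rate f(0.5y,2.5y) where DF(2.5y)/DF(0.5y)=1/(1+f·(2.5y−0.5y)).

step 1 [0.5y] bond c/2=17/800: DF=(7987809/8000000 − 17/800·(0))/(1+17/800) = 9777/10000 ≈ 0.977700
step 2 [1y] zero: DF = P = 1879/2000 ≈ 0.939500
step 3 [1.5y] bond c/2=31/800: DF=(8310167/8000000 − 31/800·(0.977700+0.939500))/(1+31/800) = 1857/2000 ≈ 0.928500
step 4 [2y] swap r/2=132/4141: DF=(1 − 132/4141·(0.977700+0.939500+0.928500))/(1+132/4141) = 2203/2500 ≈ 0.881200
step 5 [2.5y] zero: DF = P = 4237/5000 ≈ 0.847400
step 6 [3y] zero: DF = P = 4113/5000 ≈ 0.822600

1 1/2 9777/10000
2 1 1879/2000
3 3/2 1857/2000
4 2 2203/2500
5 5/2 4237/5000
6 3 4113/5000
f(0.5y,2.5y) = ((9777/10000)/(4237/5000) − 1)/(2) = 1303/16948 ≈ 7.6882%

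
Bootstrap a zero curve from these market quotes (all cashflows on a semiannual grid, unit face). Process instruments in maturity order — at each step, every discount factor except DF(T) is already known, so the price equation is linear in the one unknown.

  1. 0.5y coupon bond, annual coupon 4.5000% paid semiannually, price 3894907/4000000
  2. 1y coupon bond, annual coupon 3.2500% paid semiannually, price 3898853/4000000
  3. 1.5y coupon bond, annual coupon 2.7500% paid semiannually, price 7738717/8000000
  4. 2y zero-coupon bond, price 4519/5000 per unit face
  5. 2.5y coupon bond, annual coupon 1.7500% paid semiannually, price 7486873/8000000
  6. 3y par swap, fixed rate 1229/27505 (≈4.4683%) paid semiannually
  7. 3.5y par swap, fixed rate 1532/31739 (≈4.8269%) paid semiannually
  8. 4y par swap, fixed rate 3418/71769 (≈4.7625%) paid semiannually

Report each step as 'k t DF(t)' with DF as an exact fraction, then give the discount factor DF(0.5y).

1 1/2 9523/10000
2 1 9439/10000
3 3/2 1857/2000
4 2 4519/5000
5 5/2 4477/5000
6 3 8771/10000
7 7/2 2117/2500
8 4 8291/10000
DF(0.5y) = 9523/10000 ≈ 0.952300

step 1 [0.5y] bond c/2=9/400: DF=(3894907/4000000 − 9/400·(0))/(1+9/400) = 9523/10000 ≈ 0.952300
step 2 [1y] bond c/2=13/800: DF=(3898853/4000000 − 13/800·(0.952300))/(1+13/800) = 9439/10000 ≈ 0.943900
step 3 [1.5y] bond c/2=11/800: DF=(7738717/8000000 − 11/800·(0.952300+0.943900))/(1+11/800) = 1857/2000 ≈ 0.928500
step 4 [2y] zero: DF = P = 4519/5000 ≈ 0.903800
step 5 [2.5y] bond c/2=7/800: DF=(7486873/8000000 − 7/800·(0.952300+0.943900+0.928500+0.903800))/(1+7/800) = 4477/5000 ≈ 0.895400
step 6 [3y] swap r/2=1229/55010: DF=(1 − 1229/55010·(0.952300+0.943900+0.928500+0.903800+0.895400))/(1+1229/55010) = 8771/10000 ≈ 0.877100
step 7 [3.5y] swap r/2=766/31739: DF=(1 − 766/31739·(0.952300+0.943900+0.928500+0.903800+0.895400+0.877100))/(1+766/31739) = 2117/2500 ≈ 0.846800
step 8 [4y] swap r/2=1709/71769: DF=(1 − 1709/71769·(0.952300+0.943900+0.928500+0.903800+0.895400+0.877100+0.846800))/(1+1709/71769) = 8291/10000 ≈ 0.829100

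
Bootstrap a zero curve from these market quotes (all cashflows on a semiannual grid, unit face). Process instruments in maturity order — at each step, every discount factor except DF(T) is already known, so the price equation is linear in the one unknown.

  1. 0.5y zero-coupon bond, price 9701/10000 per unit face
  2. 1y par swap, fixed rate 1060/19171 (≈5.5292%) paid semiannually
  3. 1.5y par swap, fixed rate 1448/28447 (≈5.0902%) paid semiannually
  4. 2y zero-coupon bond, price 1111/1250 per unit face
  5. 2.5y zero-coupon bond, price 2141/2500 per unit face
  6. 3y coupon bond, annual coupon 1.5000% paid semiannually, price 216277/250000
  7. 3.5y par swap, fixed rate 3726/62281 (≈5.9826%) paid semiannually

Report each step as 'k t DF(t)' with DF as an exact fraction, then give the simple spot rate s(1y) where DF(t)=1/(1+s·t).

1 1/2 9701/10000
2 1 947/1000
3 3/2 2319/2500
4 2 1111/1250
5 5/2 2141/2500
6 3 1649/2000
7 7/2 8137/10000
s(1y) = (1/(947/1000) − 1)/(1) = 53/947 ≈ 5.5966%

step 1 [0.5y] zero: DF = P = 9701/10000 ≈ 0.970100
step 2 [1y] swap r/2=530/19171: DF=(1 − 530/19171·(0.970100))/(1+530/19171) = 947/1000 ≈ 0.947000
step 3 [1.5y] swap r/2=724/28447: DF=(1 − 724/28447·(0.970100+0.947000))/(1+724/28447) = 2319/2500 ≈ 0.927600
step 4 [2y] zero: DF = P = 1111/1250 ≈ 0.888800
step 5 [2.5y] zero: DF = P = 2141/2500 ≈ 0.856400
step 6 [3y] bond c/2=3/400: DF=(216277/250000 − 3/400·(0.970100+0.947000+0.927600+0.888800+0.856400))/(1+3/400) = 1649/2000 ≈ 0.824500
step 7 [3.5y] swap r/2=1863/62281: DF=(1 − 1863/62281·(0.970100+0.947000+0.927600+0.888800+0.856400+0.824500))/(1+1863/62281) = 8137/10000 ≈ 0.813700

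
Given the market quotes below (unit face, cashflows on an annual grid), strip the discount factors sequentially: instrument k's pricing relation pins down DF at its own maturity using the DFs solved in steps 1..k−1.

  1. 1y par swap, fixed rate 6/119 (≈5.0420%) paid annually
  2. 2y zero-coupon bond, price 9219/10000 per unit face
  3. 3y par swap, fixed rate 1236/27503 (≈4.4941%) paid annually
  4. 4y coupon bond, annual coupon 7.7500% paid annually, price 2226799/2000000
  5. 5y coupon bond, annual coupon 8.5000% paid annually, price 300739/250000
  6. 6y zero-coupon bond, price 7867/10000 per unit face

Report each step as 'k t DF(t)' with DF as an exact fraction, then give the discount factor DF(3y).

step 1 [1y] swap r/1=6/119: DF=(1 − 6/119·(0))/(1+6/119) = 119/125 ≈ 0.952000
step 2 [2y] zero: DF = P = 9219/10000 ≈ 0.921900
step 3 [3y] swap r/1=1236/27503: DF=(1 − 1236/27503·(0.952000+0.921900))/(1+1236/27503) = 2191/2500 ≈ 0.876400
step 4 [4y] bond c/1=31/400: DF=(2226799/2000000 − 31/400·(0.952000+0.921900+0.876400))/(1+31/400) = 1671/2000 ≈ 0.835500
step 5 [5y] bond c/1=17/200: DF=(300739/250000 − 17/200·(0.952000+0.921900+0.876400+0.835500))/(1+17/200) = 4139/5000 ≈ 0.827800
step 6 [6y] zero: DF = P = 7867/10000 ≈ 0.786700

1 1 119/125
2 2 9219/10000
3 3 2191/2500
4 4 1671/2000
5 5 4139/5000
6 6 7867/10000
DF(3y) = 2191/2500 ≈ 0.876400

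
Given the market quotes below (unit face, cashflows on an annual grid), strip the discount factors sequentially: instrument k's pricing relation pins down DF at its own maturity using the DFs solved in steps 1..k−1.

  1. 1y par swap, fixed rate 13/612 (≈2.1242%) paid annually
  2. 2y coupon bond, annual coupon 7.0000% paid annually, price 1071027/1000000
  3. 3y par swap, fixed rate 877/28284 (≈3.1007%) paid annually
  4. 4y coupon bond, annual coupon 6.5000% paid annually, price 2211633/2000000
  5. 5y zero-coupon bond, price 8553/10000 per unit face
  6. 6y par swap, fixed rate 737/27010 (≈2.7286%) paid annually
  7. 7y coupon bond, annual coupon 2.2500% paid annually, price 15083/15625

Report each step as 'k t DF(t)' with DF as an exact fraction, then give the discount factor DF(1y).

1 1 612/625
2 2 9369/10000
3 3 9123/10000
4 4 8657/10000
5 5 8553/10000
6 6 4263/5000
7 7 2063/2500
DF(1y) = 612/625 ≈ 0.979200

step 1 [1y] swap r/1=13/612: DF=(1 − 13/612·(0))/(1+13/612) = 612/625 ≈ 0.979200
step 2 [2y] bond c/1=7/100: DF=(1071027/1000000 − 7/100·(0.979200))/(1+7/100) = 9369/10000 ≈ 0.936900
step 3 [3y] swap r/1=877/28284: DF=(1 − 877/28284·(0.979200+0.936900))/(1+877/28284) = 9123/10000 ≈ 0.912300
step 4 [4y] bond c/1=13/200: DF=(2211633/2000000 − 13/200·(0.979200+0.936900+0.912300))/(1+13/200) = 8657/10000 ≈ 0.865700
step 5 [5y] zero: DF = P = 8553/10000 ≈ 0.855300
step 6 [6y] swap r/1=737/27010: DF=(1 − 737/27010·(0.979200+0.936900+0.912300+0.865700+0.855300))/(1+737/27010) = 4263/5000 ≈ 0.852600
step 7 [7y] bond c/1=9/400: DF=(15083/15625 − 9/400·(0.979200+0.936900+0.912300+0.865700+0.855300+0.852600))/(1+9/400) = 2063/2500 ≈ 0.825200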